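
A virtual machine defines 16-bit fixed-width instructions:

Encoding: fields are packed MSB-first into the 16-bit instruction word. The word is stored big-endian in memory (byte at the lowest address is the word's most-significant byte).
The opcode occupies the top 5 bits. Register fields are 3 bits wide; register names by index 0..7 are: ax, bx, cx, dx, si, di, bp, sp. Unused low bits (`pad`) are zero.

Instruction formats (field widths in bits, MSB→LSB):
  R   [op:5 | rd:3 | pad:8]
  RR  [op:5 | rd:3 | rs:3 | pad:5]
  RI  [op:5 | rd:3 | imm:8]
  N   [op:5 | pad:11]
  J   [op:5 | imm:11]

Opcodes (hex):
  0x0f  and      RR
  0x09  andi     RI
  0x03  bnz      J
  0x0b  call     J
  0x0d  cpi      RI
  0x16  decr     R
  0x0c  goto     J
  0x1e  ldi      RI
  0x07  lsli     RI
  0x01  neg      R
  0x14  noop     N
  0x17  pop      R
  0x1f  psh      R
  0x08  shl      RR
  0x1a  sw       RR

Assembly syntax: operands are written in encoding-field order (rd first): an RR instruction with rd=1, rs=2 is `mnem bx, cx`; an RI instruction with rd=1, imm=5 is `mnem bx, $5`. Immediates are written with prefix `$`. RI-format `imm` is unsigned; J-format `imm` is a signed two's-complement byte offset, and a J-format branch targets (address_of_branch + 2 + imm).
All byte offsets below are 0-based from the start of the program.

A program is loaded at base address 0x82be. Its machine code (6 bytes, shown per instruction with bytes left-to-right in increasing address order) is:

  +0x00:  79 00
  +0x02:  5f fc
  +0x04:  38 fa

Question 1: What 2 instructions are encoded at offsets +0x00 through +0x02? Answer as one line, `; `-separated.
and bx, ax; call $-4

@+00  big-endian(79 00) = 0x7900
  top 5b → 0xf → and [RR]
  rd: (w>>8)&0x7=0x1 → bx
  rs: (w>>5)&0x7=0x0 → ax
@+02  big-endian(5f fc) = 0x5ffc
  top 5b → 0xb → call [J]
  imm: (w>>0)&0x7ff=0x7fc (s11→-4) → $-4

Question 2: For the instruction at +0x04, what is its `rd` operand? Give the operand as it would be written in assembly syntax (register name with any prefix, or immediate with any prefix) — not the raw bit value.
ax

[04] 38 fa → 0x38fa
  op=0x38fa>>11=0x7 ⇒ lsli (RI)
  [10:8] rd=0 = ax
  [7:0] imm=250 = $250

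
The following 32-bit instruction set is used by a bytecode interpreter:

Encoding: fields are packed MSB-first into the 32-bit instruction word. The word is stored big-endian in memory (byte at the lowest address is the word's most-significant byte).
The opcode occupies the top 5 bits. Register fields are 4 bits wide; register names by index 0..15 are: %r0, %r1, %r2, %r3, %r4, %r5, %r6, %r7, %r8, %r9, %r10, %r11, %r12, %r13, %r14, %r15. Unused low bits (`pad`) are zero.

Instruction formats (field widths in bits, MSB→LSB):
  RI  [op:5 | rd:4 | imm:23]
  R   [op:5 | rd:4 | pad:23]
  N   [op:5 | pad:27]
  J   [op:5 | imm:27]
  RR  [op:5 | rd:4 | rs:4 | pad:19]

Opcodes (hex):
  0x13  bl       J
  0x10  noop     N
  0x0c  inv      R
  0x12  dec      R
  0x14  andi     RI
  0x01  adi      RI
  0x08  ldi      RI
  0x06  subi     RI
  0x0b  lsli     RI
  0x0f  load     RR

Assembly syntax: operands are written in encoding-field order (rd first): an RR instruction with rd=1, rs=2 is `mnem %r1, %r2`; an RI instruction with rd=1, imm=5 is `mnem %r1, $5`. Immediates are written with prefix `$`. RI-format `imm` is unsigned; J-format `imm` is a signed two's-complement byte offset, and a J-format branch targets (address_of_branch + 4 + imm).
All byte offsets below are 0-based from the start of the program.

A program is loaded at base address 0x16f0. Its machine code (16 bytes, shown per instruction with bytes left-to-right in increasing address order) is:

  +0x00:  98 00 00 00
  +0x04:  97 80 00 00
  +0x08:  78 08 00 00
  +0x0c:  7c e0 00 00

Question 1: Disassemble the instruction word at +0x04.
[04] 97 80 00 00 → 0x97800000
  top 5b → 0x12 → dec [R]
  rd@[26:23]=0xf ⇒ %r15

dec %r15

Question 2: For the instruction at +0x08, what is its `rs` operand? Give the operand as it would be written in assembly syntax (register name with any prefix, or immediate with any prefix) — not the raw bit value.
+0x08: 78 08 00 00 ⇒ word 0x78080000 (big)
  top 5b → 0xf → load [RR]
  rd@[26:23]=0x0 ⇒ %r0
  rs@[22:19]=0x1 ⇒ %r1

%r1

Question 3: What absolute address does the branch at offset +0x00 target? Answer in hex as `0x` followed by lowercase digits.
+0x00: 98 00 00 00 ⇒ word 0x98000000 (big)
  op=0x98000000>>27=0x13 ⇒ bl (J)
  imm: (w>>0)&0x7ffffff=0x0 → $0
  target = base 0x16f0 + off 0x00 + 4 + imm 0 = 0x16f4

0x16f4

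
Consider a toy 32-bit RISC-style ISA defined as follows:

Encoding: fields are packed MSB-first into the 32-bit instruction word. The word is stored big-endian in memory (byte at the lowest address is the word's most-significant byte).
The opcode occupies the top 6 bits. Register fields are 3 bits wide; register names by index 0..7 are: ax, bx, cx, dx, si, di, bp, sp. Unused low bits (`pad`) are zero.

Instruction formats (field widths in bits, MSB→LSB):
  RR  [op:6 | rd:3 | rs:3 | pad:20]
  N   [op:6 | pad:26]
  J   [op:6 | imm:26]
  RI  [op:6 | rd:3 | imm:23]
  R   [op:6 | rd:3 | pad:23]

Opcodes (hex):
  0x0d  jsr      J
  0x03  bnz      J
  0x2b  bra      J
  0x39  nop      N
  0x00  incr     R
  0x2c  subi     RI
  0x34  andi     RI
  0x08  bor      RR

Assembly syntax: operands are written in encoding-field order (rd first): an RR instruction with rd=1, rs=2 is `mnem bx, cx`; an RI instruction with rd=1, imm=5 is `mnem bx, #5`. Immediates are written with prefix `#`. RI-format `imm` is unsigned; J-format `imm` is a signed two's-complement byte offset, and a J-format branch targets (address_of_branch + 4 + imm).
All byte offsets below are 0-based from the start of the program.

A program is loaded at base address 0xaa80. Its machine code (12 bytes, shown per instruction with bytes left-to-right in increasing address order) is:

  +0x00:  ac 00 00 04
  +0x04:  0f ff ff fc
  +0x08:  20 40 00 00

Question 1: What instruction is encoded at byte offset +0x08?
bor ax, si

[08] 20 40 00 00 → 0x20400000
  op=0x20400000>>26=0x8 ⇒ bor (RR)
  [25:23] rd=0 = ax
  [22:20] rs=4 = si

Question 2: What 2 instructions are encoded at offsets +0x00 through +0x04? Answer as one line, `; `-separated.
bra #4; bnz #-4

[00] ac 00 00 04 → 0xac000004
  top 6b → 0x2b → bra [J]
  imm: (w>>0)&0x3ffffff=0x4 → #4
[04] 0f ff ff fc → 0x0ffffffc
  top 6b → 0x3 → bnz [J]
  imm: (w>>0)&0x3ffffff=0x3fffffc (s26→-4) → #-4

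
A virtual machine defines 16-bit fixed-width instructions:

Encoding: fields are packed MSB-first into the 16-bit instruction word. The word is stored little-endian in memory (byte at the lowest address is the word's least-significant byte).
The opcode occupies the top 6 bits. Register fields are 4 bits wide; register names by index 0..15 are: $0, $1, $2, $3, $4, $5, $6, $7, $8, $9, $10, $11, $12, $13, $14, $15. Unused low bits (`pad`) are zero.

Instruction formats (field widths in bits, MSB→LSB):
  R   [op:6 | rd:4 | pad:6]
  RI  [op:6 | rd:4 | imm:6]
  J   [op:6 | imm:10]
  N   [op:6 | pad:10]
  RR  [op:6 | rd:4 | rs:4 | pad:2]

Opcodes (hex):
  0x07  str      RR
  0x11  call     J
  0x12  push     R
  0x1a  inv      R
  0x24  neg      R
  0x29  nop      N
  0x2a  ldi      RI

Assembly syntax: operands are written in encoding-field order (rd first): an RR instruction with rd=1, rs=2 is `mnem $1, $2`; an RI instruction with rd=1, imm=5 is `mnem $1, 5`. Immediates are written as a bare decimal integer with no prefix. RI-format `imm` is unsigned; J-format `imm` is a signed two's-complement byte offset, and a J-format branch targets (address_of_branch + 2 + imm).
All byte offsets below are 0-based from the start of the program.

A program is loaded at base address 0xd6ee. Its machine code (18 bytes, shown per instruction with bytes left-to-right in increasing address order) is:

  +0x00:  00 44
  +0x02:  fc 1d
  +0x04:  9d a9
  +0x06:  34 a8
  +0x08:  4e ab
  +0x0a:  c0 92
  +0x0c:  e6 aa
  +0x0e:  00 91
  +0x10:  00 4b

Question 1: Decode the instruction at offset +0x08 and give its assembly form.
@+08  little-endian(4e ab) = 0xab4e
  opcode bits[15:10]=0x2a: ldi/RI
  rd: (w>>6)&0xf=0xd → $13
  imm: (w>>0)&0x3f=0xe → 14

ldi $13, 14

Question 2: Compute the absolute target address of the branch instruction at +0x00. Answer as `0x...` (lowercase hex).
off 0x00: read 00 44 as little → 0x4400
  top 6b → 0x11 → call [J]
  [9:0] imm=0 = 0
  target = base 0xd6ee + off 0x00 + 2 + imm 0 = 0xd6f0

0xd6f0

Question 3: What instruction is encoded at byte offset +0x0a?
off 0x0a: read c0 92 as little → 0x92c0
  opcode bits[15:10]=0x24: neg/R
  rd@[9:6]=0xb ⇒ $11

neg $11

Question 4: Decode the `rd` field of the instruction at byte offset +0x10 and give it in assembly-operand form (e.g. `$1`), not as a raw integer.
$12

[10] 00 4b → 0x4b00
  opcode bits[15:10]=0x12: push/R
  rd: (w>>6)&0xf=0xc → $12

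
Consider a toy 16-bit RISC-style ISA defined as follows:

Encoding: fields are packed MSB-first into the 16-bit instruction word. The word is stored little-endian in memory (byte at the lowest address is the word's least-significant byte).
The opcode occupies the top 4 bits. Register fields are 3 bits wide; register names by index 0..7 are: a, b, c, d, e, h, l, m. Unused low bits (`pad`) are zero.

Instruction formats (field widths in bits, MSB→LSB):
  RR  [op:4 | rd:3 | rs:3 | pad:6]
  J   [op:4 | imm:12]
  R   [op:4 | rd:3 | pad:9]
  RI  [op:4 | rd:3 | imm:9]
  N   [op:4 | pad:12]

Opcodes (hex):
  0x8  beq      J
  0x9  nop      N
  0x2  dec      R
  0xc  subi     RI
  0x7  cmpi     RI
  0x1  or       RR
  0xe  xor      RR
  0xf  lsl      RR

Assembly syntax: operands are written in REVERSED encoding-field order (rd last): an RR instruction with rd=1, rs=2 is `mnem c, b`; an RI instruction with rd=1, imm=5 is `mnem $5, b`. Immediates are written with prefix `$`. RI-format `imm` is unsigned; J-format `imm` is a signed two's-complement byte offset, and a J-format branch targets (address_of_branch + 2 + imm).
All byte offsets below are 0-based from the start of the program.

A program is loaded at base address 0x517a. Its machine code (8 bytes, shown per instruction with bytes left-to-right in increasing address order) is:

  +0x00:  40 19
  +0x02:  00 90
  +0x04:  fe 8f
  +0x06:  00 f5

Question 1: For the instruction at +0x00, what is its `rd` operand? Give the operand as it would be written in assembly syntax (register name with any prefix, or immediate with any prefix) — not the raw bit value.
e

[00] 40 19 → 0x1940
  opcode bits[15:12]=0x1: or/RR
  rd: (w>>9)&0x7=0x4 → e
  rs: (w>>6)&0x7=0x5 → h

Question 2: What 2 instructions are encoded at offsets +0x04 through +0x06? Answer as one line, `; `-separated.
+0x04: fe 8f ⇒ word 0x8ffe (little)
  top 4b → 0x8 → beq [J]
  [11:0] imm=4094 (s12→-2) = $-2
+0x06: 00 f5 ⇒ word 0xf500 (little)
  top 4b → 0xf → lsl [RR]
  [11:9] rd=2 = c
  [8:6] rs=4 = e

beq $-2; lsl e, c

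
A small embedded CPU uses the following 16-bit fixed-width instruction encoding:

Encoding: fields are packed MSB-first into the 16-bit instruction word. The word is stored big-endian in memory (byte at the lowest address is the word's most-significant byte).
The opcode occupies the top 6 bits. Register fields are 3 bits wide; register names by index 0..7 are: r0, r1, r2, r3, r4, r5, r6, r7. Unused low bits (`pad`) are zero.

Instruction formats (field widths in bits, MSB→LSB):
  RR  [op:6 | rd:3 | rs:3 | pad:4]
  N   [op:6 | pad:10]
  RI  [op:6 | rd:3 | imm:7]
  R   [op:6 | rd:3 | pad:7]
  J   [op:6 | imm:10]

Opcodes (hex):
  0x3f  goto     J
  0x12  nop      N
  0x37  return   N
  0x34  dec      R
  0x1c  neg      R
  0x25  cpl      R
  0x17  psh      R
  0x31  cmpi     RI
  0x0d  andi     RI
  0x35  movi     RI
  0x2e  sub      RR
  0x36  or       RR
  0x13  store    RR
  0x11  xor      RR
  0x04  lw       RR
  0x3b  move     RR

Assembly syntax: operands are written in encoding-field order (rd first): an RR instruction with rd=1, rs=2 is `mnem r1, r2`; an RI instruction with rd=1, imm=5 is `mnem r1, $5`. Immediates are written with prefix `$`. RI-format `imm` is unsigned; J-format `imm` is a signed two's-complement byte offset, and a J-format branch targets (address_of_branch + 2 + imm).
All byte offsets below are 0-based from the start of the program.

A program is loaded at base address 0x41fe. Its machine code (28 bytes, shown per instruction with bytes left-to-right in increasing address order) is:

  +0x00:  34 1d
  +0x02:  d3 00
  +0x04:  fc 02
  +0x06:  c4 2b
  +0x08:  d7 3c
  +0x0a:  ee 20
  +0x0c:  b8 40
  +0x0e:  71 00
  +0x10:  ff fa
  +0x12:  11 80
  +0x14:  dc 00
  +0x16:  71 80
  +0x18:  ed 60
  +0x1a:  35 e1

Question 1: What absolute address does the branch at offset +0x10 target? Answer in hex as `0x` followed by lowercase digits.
+0x10: ff fa ⇒ word 0xfffa (big)
  opcode bits[15:10]=0x3f: goto/J
  imm: (w>>0)&0x3ff=0x3fa (s10→-6) → $-6
  target = base 0x41fe + off 0x10 + 2 + imm -6 = 0x420a

0x420a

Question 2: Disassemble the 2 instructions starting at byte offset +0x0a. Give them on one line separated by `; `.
move r4, r2; sub r0, r4

@+0a  big-endian(ee 20) = 0xee20
  opcode bits[15:10]=0x3b: move/RR
  rd: (w>>7)&0x7=0x4 → r4
  rs: (w>>4)&0x7=0x2 → r2
@+0c  big-endian(b8 40) = 0xb840
  opcode bits[15:10]=0x2e: sub/RR
  rd: (w>>7)&0x7=0x0 → r0
  rs: (w>>4)&0x7=0x4 → r4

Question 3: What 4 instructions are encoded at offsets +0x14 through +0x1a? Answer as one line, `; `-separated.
[14] dc 00 → 0xdc00
  opcode bits[15:10]=0x37: return/N
[16] 71 80 → 0x7180
  opcode bits[15:10]=0x1c: neg/R
  rd: (w>>7)&0x7=0x3 → r3
[18] ed 60 → 0xed60
  opcode bits[15:10]=0x3b: move/RR
  rd: (w>>7)&0x7=0x2 → r2
  rs: (w>>4)&0x7=0x6 → r6
[1a] 35 e1 → 0x35e1
  opcode bits[15:10]=0xd: andi/RI
  rd: (w>>7)&0x7=0x3 → r3
  imm: (w>>0)&0x7f=0x61 → $97

return; neg r3; move r2, r6; andi r3, $97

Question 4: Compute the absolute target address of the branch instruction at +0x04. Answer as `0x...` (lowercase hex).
0x4206

off 0x04: read fc 02 as big → 0xfc02
  op=0xfc02>>10=0x3f ⇒ goto (J)
  imm@[9:0]=0x2 ⇒ $2
  target = base 0x41fe + off 0x04 + 2 + imm 2 = 0x4206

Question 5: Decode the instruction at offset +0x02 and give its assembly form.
dec r6

+0x02: d3 00 ⇒ word 0xd300 (big)
  top 6b → 0x34 → dec [R]
  [9:7] rd=6 = r6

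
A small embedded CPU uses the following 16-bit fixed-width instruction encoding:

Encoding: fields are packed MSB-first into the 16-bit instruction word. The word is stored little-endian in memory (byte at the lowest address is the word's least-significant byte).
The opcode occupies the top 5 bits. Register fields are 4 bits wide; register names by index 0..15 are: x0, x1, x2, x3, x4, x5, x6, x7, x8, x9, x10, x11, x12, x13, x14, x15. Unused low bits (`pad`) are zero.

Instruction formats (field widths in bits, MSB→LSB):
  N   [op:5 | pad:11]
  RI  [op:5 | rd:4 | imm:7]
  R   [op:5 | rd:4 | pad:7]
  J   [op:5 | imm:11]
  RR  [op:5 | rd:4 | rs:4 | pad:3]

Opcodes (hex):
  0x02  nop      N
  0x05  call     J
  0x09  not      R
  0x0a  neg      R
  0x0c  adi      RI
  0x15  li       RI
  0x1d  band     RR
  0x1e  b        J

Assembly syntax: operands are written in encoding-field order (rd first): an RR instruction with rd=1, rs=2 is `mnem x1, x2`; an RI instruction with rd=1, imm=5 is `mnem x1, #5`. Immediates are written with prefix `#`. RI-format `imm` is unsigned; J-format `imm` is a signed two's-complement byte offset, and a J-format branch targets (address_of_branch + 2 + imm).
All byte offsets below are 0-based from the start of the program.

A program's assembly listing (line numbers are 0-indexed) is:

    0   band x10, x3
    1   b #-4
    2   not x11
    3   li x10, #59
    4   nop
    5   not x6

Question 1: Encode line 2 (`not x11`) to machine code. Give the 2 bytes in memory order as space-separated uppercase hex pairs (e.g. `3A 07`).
L2: not op=0x9:5|rd=11:4|pad=0:7 ⇒ 0x4d80 ⇒ little 80 4d

80 4D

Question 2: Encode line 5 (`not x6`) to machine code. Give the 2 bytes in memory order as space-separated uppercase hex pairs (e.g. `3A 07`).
00 4B

5. not fields op=0x9:5|rd=6:4|pad=0:7 → word 4b00h → 00 4b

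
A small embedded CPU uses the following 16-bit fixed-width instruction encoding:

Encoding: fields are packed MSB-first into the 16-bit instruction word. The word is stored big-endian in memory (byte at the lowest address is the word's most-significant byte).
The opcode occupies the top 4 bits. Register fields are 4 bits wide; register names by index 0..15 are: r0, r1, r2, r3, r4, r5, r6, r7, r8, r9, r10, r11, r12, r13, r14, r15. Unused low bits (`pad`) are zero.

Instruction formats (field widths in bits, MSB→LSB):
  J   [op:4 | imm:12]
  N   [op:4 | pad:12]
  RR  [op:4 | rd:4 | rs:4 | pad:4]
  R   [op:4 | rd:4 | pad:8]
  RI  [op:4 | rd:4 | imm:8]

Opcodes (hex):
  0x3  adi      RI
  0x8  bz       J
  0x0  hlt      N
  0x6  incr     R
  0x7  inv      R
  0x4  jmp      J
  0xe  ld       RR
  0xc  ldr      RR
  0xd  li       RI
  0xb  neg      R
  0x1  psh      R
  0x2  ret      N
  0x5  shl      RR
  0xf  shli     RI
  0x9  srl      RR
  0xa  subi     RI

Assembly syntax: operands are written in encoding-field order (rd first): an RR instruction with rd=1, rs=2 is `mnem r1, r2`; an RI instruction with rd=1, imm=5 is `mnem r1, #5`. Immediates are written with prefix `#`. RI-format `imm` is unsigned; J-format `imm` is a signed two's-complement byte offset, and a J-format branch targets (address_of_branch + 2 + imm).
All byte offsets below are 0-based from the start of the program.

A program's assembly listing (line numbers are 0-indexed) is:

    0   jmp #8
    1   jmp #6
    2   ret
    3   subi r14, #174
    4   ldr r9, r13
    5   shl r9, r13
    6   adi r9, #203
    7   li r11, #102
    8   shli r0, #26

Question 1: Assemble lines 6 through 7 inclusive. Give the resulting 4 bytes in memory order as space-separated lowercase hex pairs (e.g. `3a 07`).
L6: adi op=0x3:4|rd=9:4|imm=203:8 ⇒ 0x39cb ⇒ big 39 cb
L7: li op=0xd:4|rd=11:4|imm=102:8 ⇒ 0xdb66 ⇒ big db 66

39 cb db 66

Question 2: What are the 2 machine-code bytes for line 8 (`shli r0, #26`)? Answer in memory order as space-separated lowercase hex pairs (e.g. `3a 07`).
f0 1a

line 8 (shli): pack op=0xf:4|rd=0:4|imm=26:8 = 0xf01a; big→ f0 1a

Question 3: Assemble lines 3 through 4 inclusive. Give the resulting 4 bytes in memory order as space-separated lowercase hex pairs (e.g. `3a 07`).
ae ae c9 d0

3. subi fields op=0xa:4|rd=14:4|imm=174:8 → word aeaeh → ae ae
4. ldr fields op=0xc:4|rd=9:4|rs=13:4|pad=0:4 → word c9d0h → c9 d0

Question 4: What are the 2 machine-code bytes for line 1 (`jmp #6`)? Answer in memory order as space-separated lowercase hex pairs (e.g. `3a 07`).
1. jmp fields op=0x4:4|imm=6:12 → word 4006h → 40 06

40 06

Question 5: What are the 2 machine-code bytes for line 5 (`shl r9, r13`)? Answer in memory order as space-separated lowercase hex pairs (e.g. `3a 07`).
59 d0

line 5 (shl): pack op=0x5:4|rd=9:4|rs=13:4|pad=0:4 = 0x59d0; big→ 59 d0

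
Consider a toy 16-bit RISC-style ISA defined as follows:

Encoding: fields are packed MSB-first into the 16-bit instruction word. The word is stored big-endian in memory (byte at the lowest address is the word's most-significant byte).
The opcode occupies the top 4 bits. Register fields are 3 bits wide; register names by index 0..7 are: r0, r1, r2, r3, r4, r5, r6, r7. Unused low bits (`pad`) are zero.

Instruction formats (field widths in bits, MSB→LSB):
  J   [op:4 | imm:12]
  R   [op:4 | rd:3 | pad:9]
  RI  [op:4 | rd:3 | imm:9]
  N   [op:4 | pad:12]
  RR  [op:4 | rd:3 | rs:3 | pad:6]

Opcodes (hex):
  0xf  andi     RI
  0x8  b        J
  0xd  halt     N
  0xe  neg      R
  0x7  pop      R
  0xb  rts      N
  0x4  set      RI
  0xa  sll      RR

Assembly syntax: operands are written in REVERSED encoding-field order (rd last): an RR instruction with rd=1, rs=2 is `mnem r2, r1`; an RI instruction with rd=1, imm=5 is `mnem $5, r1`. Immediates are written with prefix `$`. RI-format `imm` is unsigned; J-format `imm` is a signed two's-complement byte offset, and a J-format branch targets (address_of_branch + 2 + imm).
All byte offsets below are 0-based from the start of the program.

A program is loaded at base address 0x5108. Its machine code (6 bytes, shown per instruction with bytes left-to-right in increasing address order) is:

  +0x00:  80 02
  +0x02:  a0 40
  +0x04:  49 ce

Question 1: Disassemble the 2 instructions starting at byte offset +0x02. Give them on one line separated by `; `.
sll r1, r0; set $462, r4

@+02  big-endian(a0 40) = 0xa040
  top 4b → 0xa → sll [RR]
  rd@[11:9]=0x0 ⇒ r0
  rs@[8:6]=0x1 ⇒ r1
@+04  big-endian(49 ce) = 0x49ce
  top 4b → 0x4 → set [RI]
  rd@[11:9]=0x4 ⇒ r4
  imm@[8:0]=0x1ce ⇒ $462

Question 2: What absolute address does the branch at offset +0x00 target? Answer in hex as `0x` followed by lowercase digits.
0x510c

off 0x00: read 80 02 as big → 0x8002
  opcode bits[15:12]=0x8: b/J
  imm: (w>>0)&0xfff=0x2 → $2
  target = base 0x5108 + off 0x00 + 2 + imm 2 = 0x510c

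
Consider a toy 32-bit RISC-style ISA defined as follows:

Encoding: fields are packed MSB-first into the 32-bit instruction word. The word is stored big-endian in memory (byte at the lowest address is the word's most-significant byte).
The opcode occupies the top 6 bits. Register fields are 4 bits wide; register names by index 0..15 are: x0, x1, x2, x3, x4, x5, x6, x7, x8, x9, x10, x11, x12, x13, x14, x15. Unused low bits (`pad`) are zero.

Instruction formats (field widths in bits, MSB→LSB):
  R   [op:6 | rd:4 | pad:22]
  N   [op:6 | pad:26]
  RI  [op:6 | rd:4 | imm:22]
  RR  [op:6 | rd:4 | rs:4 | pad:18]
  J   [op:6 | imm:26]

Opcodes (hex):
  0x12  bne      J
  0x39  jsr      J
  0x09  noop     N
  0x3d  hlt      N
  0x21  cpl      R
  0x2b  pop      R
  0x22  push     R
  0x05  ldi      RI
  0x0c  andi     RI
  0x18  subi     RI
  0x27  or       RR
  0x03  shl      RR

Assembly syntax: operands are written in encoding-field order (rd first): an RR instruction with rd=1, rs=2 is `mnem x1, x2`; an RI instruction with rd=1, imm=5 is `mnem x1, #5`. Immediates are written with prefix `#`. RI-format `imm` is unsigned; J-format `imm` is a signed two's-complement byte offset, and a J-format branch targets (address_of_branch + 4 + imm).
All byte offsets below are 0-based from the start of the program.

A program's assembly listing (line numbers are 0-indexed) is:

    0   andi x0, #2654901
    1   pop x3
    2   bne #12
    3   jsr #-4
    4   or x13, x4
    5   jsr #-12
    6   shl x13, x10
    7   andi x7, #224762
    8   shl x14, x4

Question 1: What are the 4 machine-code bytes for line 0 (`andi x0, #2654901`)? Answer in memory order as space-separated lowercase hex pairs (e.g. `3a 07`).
30 28 82 b5

line 0 (andi): pack op=0xc:6|rd=0:4|imm=2654901:22 = 0x302882b5; big→ 30 28 82 b5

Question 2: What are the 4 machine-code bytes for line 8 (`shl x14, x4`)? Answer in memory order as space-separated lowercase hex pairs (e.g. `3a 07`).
L8: shl op=0x3:6|rd=14:4|rs=4:4|pad=0:18 ⇒ 0x0f900000 ⇒ big 0f 90 00 00

0f 90 00 00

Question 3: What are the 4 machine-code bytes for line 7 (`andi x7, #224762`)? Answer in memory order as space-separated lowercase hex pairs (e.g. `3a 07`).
31 c3 6d fa

7. andi fields op=0xc:6|rd=7:4|imm=224762:22 → word 31c36dfah → 31 c3 6d fa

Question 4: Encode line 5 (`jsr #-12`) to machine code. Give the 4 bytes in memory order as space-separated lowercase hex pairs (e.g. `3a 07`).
e7 ff ff f4

5. jsr fields op=0x39:6|imm=-12:26 → word e7fffff4h → e7 ff ff f4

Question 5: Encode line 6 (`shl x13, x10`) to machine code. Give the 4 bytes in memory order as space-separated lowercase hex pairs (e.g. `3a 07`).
L6: shl op=0x3:6|rd=13:4|rs=10:4|pad=0:18 ⇒ 0x0f680000 ⇒ big 0f 68 00 00

0f 68 00 00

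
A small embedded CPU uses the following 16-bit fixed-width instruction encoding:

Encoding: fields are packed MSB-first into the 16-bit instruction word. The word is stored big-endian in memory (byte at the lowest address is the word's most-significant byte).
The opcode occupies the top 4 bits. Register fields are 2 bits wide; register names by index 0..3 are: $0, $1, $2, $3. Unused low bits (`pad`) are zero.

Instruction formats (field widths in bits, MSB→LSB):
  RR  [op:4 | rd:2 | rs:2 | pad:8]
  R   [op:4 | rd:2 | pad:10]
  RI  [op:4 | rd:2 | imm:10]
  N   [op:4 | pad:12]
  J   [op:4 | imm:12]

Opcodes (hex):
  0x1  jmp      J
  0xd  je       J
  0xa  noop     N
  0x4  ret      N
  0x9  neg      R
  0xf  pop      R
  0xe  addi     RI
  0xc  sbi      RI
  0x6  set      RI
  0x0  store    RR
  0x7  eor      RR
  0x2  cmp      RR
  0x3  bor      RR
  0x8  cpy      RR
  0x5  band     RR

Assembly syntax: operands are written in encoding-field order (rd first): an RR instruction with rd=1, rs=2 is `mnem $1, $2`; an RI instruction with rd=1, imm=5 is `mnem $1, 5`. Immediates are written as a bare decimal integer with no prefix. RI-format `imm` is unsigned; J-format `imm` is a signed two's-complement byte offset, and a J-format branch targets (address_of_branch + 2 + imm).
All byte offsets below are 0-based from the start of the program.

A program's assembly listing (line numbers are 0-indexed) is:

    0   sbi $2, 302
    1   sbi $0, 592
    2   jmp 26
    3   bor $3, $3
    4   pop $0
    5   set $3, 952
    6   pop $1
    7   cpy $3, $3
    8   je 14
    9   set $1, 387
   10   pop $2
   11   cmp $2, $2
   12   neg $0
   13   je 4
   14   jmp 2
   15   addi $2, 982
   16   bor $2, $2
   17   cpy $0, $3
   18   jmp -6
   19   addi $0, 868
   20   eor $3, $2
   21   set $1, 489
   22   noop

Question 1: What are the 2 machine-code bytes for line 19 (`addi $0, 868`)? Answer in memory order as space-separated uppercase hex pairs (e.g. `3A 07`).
L19: addi op=0xe:4|rd=0:2|imm=868:10 ⇒ 0xe364 ⇒ big e3 64

E3 64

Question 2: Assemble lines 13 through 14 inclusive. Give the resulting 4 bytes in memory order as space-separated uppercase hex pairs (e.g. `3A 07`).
L13: je op=0xd:4|imm=4:12 ⇒ 0xd004 ⇒ big d0 04
L14: jmp op=0x1:4|imm=2:12 ⇒ 0x1002 ⇒ big 10 02

D0 04 10 02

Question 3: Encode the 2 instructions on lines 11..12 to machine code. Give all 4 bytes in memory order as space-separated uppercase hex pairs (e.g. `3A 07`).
L11: cmp op=0x2:4|rd=2:2|rs=2:2|pad=0:8 ⇒ 0x2a00 ⇒ big 2a 00
L12: neg op=0x9:4|rd=0:2|pad=0:10 ⇒ 0x9000 ⇒ big 90 00

2A 00 90 00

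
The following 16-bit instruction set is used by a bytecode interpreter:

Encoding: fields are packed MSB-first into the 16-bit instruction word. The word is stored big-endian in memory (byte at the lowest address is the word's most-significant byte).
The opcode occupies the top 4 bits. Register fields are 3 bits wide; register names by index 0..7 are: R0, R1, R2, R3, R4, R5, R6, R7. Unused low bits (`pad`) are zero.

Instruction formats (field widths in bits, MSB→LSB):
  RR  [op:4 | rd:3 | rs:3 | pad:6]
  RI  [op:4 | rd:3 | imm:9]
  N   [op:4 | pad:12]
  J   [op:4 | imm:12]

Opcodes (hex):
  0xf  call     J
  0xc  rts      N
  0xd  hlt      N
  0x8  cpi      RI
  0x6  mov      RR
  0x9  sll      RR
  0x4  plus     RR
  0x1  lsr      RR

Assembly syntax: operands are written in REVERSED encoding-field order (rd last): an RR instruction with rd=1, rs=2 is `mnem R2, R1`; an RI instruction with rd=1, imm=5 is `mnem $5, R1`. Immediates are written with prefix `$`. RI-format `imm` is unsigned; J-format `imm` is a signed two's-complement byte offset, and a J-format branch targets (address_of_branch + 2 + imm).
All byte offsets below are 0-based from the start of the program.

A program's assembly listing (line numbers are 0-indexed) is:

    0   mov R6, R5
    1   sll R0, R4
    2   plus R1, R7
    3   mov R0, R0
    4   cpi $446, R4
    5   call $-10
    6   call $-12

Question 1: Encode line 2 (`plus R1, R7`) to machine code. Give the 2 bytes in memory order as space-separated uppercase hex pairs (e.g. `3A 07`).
4E 40

line 2 (plus): pack op=0x4:4|rd=7:3|rs=1:3|pad=0:6 = 0x4e40; big→ 4e 40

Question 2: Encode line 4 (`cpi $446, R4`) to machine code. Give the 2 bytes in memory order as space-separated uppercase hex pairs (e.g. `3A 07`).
89 BE

line 4 (cpi): pack op=0x8:4|rd=4:3|imm=446:9 = 0x89be; big→ 89 be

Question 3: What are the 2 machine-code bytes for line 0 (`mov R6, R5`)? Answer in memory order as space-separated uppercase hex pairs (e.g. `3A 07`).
0. mov fields op=0x6:4|rd=5:3|rs=6:3|pad=0:6 → word 6b80h → 6b 80

6B 80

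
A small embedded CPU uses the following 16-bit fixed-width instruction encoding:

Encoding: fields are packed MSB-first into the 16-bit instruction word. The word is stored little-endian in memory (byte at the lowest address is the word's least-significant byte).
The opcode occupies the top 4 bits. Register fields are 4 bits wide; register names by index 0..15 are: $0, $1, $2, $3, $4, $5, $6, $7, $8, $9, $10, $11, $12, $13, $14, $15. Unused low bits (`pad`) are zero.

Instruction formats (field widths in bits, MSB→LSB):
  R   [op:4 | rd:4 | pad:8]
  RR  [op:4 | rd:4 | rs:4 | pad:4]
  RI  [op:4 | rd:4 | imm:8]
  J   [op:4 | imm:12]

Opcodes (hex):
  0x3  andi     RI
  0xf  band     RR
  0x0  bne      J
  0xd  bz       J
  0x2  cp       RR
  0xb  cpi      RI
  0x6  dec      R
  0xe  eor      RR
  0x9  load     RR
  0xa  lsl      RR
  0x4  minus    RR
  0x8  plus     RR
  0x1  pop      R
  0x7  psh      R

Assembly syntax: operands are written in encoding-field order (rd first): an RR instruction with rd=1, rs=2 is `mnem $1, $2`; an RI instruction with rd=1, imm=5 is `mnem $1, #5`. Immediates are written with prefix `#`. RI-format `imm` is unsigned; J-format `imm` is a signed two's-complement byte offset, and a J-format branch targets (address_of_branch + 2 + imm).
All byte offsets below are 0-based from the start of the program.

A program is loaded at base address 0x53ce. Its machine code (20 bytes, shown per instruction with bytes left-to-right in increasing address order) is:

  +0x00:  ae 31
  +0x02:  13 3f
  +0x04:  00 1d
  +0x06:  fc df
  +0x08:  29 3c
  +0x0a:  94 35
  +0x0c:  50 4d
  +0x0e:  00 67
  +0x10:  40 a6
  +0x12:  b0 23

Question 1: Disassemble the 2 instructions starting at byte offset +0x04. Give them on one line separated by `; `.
pop $13; bz #-4

off 0x04: read 00 1d as little → 0x1d00
  top 4b → 0x1 → pop [R]
  [11:8] rd=13 = $13
off 0x06: read fc df as little → 0xdffc
  top 4b → 0xd → bz [J]
  [11:0] imm=4092 (s12→-4) = #-4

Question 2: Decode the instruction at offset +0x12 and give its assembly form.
cp $3, $11

@+12  little-endian(b0 23) = 0x23b0
  top 4b → 0x2 → cp [RR]
  rd: (w>>8)&0xf=0x3 → $3
  rs: (w>>4)&0xf=0xb → $11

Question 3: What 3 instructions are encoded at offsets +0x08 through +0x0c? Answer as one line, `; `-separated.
andi $12, #41; andi $5, #148; minus $13, $5

off 0x08: read 29 3c as little → 0x3c29
  opcode bits[15:12]=0x3: andi/RI
  rd@[11:8]=0xc ⇒ $12
  imm@[7:0]=0x29 ⇒ #41
off 0x0a: read 94 35 as little → 0x3594
  opcode bits[15:12]=0x3: andi/RI
  rd@[11:8]=0x5 ⇒ $5
  imm@[7:0]=0x94 ⇒ #148
off 0x0c: read 50 4d as little → 0x4d50
  opcode bits[15:12]=0x4: minus/RR
  rd@[11:8]=0xd ⇒ $13
  rs@[7:4]=0x5 ⇒ $5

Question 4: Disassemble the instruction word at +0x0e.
dec $7

off 0x0e: read 00 67 as little → 0x6700
  opcode bits[15:12]=0x6: dec/R
  rd: (w>>8)&0xf=0x7 → $7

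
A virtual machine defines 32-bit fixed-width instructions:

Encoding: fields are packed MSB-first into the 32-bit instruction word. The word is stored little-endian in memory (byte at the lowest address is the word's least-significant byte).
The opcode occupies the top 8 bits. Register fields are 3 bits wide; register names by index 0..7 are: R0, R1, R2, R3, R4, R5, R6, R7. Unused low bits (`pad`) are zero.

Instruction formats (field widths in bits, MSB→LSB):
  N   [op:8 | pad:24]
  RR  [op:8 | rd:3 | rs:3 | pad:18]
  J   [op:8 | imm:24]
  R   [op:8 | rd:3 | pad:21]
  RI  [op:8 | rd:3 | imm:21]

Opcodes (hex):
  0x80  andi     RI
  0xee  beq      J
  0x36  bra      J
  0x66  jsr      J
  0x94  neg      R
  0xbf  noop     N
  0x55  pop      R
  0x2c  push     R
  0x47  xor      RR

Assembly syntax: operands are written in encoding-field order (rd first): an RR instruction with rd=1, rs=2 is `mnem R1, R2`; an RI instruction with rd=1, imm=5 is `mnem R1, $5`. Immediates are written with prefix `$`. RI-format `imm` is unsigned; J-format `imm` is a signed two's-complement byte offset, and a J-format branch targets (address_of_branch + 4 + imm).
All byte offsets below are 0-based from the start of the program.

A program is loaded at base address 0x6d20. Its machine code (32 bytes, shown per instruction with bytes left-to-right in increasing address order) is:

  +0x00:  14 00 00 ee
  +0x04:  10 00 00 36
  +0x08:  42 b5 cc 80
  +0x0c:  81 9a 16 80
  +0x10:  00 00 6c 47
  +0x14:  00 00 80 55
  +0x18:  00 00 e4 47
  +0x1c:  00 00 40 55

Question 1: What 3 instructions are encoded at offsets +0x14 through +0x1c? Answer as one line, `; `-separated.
off 0x14: read 00 00 80 55 as little → 0x55800000
  top 8b → 0x55 → pop [R]
  rd: (w>>21)&0x7=0x4 → R4
off 0x18: read 00 00 e4 47 as little → 0x47e40000
  top 8b → 0x47 → xor [RR]
  rd: (w>>21)&0x7=0x7 → R7
  rs: (w>>18)&0x7=0x1 → R1
off 0x1c: read 00 00 40 55 as little → 0x55400000
  top 8b → 0x55 → pop [R]
  rd: (w>>21)&0x7=0x2 → R2

pop R4; xor R7, R1; pop R2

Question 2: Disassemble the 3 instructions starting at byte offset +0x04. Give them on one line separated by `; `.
[04] 10 00 00 36 → 0x36000010
  op=0x36000010>>24=0x36 ⇒ bra (J)
  imm@[23:0]=0x10 ⇒ $16
[08] 42 b5 cc 80 → 0x80ccb542
  op=0x80ccb542>>24=0x80 ⇒ andi (RI)
  rd@[23:21]=0x6 ⇒ R6
  imm@[20:0]=0xcb542 ⇒ $832834
[0c] 81 9a 16 80 → 0x80169a81
  op=0x80169a81>>24=0x80 ⇒ andi (RI)
  rd@[23:21]=0x0 ⇒ R0
  imm@[20:0]=0x169a81 ⇒ $1481345

bra $16; andi R6, $832834; andi R0, $1481345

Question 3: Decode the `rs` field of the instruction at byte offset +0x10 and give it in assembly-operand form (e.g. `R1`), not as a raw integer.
[10] 00 00 6c 47 → 0x476c0000
  top 8b → 0x47 → xor [RR]
  rd: (w>>21)&0x7=0x3 → R3
  rs: (w>>18)&0x7=0x3 → R3

R3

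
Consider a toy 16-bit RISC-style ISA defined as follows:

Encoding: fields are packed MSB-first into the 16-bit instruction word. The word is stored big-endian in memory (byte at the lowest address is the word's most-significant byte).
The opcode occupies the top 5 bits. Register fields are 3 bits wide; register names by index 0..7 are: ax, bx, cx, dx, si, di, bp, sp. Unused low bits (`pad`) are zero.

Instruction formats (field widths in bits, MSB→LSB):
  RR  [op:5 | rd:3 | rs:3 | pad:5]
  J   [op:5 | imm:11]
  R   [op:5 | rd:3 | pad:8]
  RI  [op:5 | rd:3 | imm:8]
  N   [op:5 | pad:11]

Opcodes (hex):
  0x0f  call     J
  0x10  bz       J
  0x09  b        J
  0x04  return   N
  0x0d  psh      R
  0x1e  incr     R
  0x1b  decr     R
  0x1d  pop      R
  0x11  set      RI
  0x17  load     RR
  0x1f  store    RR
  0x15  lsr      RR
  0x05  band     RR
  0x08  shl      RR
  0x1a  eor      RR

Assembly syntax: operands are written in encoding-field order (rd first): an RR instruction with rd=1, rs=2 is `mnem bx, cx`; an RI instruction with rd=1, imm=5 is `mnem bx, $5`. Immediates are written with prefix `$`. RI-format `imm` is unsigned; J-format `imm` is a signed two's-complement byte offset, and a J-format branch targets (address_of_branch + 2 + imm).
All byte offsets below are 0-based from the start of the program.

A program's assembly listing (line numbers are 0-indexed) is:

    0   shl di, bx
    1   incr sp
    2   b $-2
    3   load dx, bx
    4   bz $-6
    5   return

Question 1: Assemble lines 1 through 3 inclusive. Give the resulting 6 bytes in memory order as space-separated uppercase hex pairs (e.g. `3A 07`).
F7 00 4F FE BB 20

line 1 (incr): pack op=0x1e:5|rd=7:3|pad=0:8 = 0xf700; big→ f7 00
line 2 (b): pack op=0x9:5|imm=-2:11 = 0x4ffe; big→ 4f fe
line 3 (load): pack op=0x17:5|rd=3:3|rs=1:3|pad=0:5 = 0xbb20; big→ bb 20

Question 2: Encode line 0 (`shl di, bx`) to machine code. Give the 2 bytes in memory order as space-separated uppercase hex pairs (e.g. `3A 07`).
45 20

0. shl fields op=0x8:5|rd=5:3|rs=1:3|pad=0:5 → word 4520h → 45 20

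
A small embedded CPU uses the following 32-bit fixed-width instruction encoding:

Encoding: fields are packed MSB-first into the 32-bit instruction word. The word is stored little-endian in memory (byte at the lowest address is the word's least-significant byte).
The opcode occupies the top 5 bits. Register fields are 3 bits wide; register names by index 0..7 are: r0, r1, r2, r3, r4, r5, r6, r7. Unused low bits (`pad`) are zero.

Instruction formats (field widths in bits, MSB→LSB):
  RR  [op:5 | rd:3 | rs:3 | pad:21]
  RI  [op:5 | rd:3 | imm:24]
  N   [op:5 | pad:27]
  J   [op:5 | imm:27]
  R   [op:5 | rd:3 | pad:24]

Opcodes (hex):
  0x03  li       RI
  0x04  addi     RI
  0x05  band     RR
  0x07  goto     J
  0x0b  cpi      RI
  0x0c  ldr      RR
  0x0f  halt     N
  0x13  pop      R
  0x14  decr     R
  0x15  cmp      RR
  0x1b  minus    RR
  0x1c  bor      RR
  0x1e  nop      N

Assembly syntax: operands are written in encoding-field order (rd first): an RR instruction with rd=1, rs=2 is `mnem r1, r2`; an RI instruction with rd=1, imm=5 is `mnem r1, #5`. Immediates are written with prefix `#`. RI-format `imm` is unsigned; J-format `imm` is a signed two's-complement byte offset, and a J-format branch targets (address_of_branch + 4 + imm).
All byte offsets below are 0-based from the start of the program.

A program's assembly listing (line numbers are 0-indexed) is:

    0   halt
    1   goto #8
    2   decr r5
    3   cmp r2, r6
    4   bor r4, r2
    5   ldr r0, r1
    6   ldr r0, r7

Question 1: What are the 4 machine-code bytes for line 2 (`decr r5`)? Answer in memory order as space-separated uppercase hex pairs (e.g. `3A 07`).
00 00 00 A5

2. decr fields op=0x14:5|rd=5:3|pad=0:24 → word a5000000h → 00 00 00 a5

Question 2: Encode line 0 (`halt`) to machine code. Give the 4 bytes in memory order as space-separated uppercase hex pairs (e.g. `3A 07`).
00 00 00 78

L0: halt op=0xf:5|pad=0:27 ⇒ 0x78000000 ⇒ little 00 00 00 78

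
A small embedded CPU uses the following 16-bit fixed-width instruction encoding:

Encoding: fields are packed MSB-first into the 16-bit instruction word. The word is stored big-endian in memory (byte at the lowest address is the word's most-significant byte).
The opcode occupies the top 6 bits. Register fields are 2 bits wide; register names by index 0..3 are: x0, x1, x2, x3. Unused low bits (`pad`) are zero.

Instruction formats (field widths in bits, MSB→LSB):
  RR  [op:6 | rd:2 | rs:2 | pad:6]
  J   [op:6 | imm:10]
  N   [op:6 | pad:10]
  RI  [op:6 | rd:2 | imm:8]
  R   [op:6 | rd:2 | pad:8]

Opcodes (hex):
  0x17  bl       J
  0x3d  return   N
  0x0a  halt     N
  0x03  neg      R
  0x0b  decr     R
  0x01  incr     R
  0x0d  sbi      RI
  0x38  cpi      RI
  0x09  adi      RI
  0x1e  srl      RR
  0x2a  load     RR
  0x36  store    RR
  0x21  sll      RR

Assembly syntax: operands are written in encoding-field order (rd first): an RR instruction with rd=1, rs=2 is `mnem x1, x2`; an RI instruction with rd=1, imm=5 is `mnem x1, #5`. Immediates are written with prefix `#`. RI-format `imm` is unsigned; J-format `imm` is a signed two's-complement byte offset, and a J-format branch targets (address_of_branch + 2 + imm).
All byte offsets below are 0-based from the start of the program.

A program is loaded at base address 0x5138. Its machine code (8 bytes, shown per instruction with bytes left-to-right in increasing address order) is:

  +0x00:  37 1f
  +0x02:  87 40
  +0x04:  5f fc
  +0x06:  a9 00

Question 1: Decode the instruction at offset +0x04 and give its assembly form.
bl #-4

[04] 5f fc → 0x5ffc
  opcode bits[15:10]=0x17: bl/J
  imm@[9:0]=0x3fc (s10→-4) ⇒ #-4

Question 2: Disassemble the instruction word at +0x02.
sll x3, x1

[02] 87 40 → 0x8740
  opcode bits[15:10]=0x21: sll/RR
  rd@[9:8]=0x3 ⇒ x3
  rs@[7:6]=0x1 ⇒ x1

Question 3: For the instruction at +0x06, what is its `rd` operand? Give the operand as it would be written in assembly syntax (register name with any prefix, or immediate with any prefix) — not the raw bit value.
off 0x06: read a9 00 as big → 0xa900
  top 6b → 0x2a → load [RR]
  rd@[9:8]=0x1 ⇒ x1
  rs@[7:6]=0x0 ⇒ x0

x1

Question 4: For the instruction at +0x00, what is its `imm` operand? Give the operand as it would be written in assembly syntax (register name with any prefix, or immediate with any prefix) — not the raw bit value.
#31

+0x00: 37 1f ⇒ word 0x371f (big)
  op=0x371f>>10=0xd ⇒ sbi (RI)
  rd@[9:8]=0x3 ⇒ x3
  imm@[7:0]=0x1f ⇒ #31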